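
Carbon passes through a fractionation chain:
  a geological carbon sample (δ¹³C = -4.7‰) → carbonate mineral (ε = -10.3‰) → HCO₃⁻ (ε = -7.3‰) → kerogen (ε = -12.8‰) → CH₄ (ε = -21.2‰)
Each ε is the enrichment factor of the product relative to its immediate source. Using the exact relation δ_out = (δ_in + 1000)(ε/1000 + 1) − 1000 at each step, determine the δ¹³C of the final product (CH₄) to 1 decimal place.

step 1: δ = (-4.70 + 1000)·(-10.3/1000 + 1) − 1000 = -14.95‰
step 2: δ = (-14.95 + 1000)·(-7.3/1000 + 1) − 1000 = -22.14‰
step 3: δ = (-22.14 + 1000)·(-12.8/1000 + 1) − 1000 = -34.66‰
step 4: δ = (-34.66 + 1000)·(-21.2/1000 + 1) − 1000 = -55.12‰

-55.1‰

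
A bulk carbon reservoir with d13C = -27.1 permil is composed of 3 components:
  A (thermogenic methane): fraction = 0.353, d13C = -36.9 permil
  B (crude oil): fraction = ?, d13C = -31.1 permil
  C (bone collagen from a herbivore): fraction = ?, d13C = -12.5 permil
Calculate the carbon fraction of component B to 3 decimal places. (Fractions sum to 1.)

0.322

Let f_B and f_C be the unknown fractions; fractions sum to 1 so f_B + f_C = 0.647.
Mass balance: Σ fᵢ·δᵢ = δ_bulk ⇒ f_B·(-31.1) + f_C·(-12.5) = -27.1 − (-13.026) = -14.074
Substitute f_C = 0.647 − f_B:
f_B·(-31.1 − -12.5) = -14.074 − 0.647×(-12.5) = -5.987
f_B = -5.987 / -18.6 = 0.3219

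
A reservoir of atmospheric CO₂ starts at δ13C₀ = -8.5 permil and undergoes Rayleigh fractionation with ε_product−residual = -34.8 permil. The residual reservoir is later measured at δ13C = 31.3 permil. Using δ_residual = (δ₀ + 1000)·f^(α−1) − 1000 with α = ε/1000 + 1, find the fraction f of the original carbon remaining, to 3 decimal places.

α − 1 = ε/1000 = -0.0348
(δ_res + 1000)/(δ₀ + 1000) = (31.3 + 1000)/(-8.5 + 1000) = 1031.3/991.5 = 1.040141
f = 1.040141^(1/-0.0348) = exp(ln(1.040141)/-0.0348) = exp(0.03936/-0.0348)
f = exp(-1.1309) = 0.3227

0.323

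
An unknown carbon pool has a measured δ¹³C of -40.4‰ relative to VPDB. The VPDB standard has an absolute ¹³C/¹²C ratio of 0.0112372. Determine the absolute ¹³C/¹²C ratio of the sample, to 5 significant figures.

R_sample = R_standard × (δ¹³C/1000 + 1)
R_sample = 0.0112372 × (-40.4/1000 + 1) = 0.0112372 × 0.959600
R_sample = 0.0107832

0.010783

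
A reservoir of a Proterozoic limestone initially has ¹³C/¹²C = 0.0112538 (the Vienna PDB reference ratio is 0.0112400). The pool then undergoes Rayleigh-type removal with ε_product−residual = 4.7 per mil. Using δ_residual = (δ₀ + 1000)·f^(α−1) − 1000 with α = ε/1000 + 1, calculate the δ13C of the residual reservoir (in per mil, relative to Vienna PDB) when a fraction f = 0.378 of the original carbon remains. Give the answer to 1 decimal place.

-3.3 per mil

δ₀ = (0.0112538/0.0112400 − 1)×1000 = (1.001228 − 1)×1000 = 1.228 per mil
α − 1 = ε/1000 = 0.0047
f^(α−1) = 0.378^(0.0047) = 0.995438
δ_res = (1.228 + 1000) × 0.995438 − 1000 = 996.660 − 1000 = -3.34 per mil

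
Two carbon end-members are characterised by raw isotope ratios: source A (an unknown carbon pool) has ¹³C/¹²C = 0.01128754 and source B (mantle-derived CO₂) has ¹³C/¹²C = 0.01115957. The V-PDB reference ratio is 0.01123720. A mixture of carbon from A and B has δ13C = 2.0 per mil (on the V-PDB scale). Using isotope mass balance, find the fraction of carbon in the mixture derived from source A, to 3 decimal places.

δ_A = (0.01128754/0.01123720 − 1)×1000 = (1.004480 − 1)×1000 = 4.480 per mil
δ_B = (0.01115957/0.01123720 − 1)×1000 = (0.993092 − 1)×1000 = -6.908 per mil
f_A = (δ_mix − δ_B)/(δ_A − δ_B) = (2.0 − (-6.908))/(4.480 − (-6.908))
f_A = 8.908 / 11.388 = 0.7822

0.782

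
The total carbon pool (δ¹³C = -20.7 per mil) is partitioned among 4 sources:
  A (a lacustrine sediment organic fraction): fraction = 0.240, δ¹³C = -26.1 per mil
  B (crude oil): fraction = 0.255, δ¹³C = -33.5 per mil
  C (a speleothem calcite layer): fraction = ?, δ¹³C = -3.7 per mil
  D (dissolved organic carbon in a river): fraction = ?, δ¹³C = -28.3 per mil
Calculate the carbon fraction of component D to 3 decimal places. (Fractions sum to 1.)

Let f_D and f_C be the unknown fractions; fractions sum to 1 so f_D + f_C = 0.505.
Mass balance: Σ fᵢ·δᵢ = δ_bulk ⇒ f_D·(-28.3) + f_C·(-3.7) = -20.7 − (-14.806) = -5.893
Substitute f_C = 0.505 − f_D:
f_D·(-28.3 − -3.7) = -5.893 − 0.505×(-3.7) = -4.025
f_D = -4.025 / -24.6 = 0.1636

0.164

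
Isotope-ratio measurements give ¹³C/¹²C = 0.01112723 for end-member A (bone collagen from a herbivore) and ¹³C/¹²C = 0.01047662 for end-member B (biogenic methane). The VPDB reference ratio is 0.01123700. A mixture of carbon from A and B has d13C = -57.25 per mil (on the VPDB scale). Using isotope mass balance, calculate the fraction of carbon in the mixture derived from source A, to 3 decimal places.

δ_A = (0.01112723/0.01123700 − 1)×1000 = (0.990231 − 1)×1000 = -9.769 per mil
δ_B = (0.01047662/0.01123700 − 1)×1000 = (0.932332 − 1)×1000 = -67.668 per mil
f_A = (δ_mix − δ_B)/(δ_A − δ_B) = (-57.25 − (-67.668))/(-9.769 − (-67.668))
f_A = 10.418 / 57.899 = 0.1799

0.180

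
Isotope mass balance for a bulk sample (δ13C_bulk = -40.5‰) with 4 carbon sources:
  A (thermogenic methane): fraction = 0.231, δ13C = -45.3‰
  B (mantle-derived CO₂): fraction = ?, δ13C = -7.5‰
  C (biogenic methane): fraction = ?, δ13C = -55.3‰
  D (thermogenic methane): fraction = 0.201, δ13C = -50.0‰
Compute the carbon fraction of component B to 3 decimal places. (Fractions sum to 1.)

0.239

Let f_B and f_C be the unknown fractions; fractions sum to 1 so f_B + f_C = 0.568.
Mass balance: Σ fᵢ·δᵢ = δ_bulk ⇒ f_B·(-7.5) + f_C·(-55.3) = -40.5 − (-20.514) = -19.986
Substitute f_C = 0.568 − f_B:
f_B·(-7.5 − -55.3) = -19.986 − 0.568×(-55.3) = 11.425
f_B = 11.425 / 47.8 = 0.2390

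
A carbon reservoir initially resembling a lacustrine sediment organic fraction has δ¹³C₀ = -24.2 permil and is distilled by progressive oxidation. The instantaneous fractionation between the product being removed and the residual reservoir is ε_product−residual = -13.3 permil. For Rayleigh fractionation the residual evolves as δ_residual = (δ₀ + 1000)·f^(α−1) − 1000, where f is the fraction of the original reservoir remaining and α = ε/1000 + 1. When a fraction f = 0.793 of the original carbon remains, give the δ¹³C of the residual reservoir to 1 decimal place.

-21.2 permil

Rayleigh residual: δ_res = (δ₀ + 1000)·f^(α−1) − 1000
α = ε/1000 + 1 = 0.98670, so α − 1 = -0.01330
f^(α−1) = 0.793^(-0.01330) = 1.003089
δ_res = (-24.2 + 1000) × 1.003089 − 1000 = 978.815 − 1000 = -21.19 permil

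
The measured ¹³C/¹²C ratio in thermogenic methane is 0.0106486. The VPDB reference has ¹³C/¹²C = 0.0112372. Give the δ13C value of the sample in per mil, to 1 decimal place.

-52.4 per mil

δ13C = (R_sample / R_standard − 1) × 1000
R_sample / R_standard = 0.0106486 / 0.0112372 = 0.947620
δ13C = (0.947620 − 1) × 1000 = -52.38 per mil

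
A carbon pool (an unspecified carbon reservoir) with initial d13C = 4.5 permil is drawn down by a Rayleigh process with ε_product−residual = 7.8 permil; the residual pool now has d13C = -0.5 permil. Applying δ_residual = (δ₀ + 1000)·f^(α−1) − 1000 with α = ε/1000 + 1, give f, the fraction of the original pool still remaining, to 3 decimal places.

α − 1 = ε/1000 = 0.0078
(δ_res + 1000)/(δ₀ + 1000) = (-0.5 + 1000)/(4.5 + 1000) = 999.5/1004.5 = 0.995022
f = 0.995022^(1/0.0078) = exp(ln(0.995022)/0.0078) = exp(-0.00499/0.0078)
f = exp(-0.6397) = 0.5274

0.527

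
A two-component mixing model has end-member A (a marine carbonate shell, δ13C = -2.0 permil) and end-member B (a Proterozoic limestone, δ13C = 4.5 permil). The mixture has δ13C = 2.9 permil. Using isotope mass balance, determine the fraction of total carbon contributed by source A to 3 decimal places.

0.246

δ_mix = f_A·δ_A + (1 − f_A)·δ_B  ⇒  f_A = (δ_mix − δ_B)/(δ_A − δ_B)
f_A = (2.9 − (4.5)) / (-2.0 − (4.5))
f_A = -1.6 / -6.5 = 0.2462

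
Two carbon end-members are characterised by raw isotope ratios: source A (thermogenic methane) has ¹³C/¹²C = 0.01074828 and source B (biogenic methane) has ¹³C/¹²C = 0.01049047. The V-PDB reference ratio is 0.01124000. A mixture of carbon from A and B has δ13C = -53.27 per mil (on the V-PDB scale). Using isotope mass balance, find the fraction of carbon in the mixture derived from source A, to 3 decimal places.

0.585

δ_A = (0.01074828/0.01124000 − 1)×1000 = (0.956253 − 1)×1000 = -43.747 per mil
δ_B = (0.01049047/0.01124000 − 1)×1000 = (0.933316 − 1)×1000 = -66.684 per mil
f_A = (δ_mix − δ_B)/(δ_A − δ_B) = (-53.27 − (-66.684))/(-43.747 − (-66.684))
f_A = 13.414 / 22.937 = 0.5848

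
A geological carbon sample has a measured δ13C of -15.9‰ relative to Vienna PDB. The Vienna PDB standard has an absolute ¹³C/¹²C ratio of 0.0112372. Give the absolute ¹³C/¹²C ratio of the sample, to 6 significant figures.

R_sample = R_standard × (δ13C/1000 + 1)
R_sample = 0.0112372 × (-15.9/1000 + 1) = 0.0112372 × 0.984100
R_sample = 0.0110585

0.0110585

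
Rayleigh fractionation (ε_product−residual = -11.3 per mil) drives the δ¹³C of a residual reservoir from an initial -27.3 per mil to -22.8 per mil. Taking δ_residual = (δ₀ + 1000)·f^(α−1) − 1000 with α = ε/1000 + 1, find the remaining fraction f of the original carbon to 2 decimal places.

α − 1 = ε/1000 = -0.0113
(δ_res + 1000)/(δ₀ + 1000) = (-22.8 + 1000)/(-27.3 + 1000) = 977.2/972.7 = 1.004626
f = 1.004626^(1/-0.0113) = exp(ln(1.004626)/-0.0113) = exp(0.00462/-0.0113)
f = exp(-0.4085) = 0.6647

0.66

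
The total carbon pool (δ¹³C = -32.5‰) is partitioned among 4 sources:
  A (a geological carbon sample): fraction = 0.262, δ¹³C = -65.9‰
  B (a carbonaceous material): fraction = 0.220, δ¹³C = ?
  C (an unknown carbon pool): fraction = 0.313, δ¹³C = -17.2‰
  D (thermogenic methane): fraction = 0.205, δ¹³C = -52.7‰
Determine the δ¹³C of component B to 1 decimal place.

4.3‰

Isotope mass balance: δ_bulk = Σ fᵢ·δᵢ.
-32.5 = 0.262×(-65.9) + 0.220×δ_B + 0.313×(-17.2) + 0.205×(-52.7)
0.220·δ_B = -32.5 − (-33.453) = 0.953
δ_B = 0.953 / 0.220 = 4.33‰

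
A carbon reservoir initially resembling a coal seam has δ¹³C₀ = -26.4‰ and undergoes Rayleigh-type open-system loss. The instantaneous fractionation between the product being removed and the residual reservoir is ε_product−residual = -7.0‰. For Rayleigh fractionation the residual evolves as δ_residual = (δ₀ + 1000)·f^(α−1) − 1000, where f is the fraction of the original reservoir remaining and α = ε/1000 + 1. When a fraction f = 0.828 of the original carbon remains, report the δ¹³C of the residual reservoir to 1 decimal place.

-25.1‰

Rayleigh residual: δ_res = (δ₀ + 1000)·f^(α−1) − 1000
α = ε/1000 + 1 = 0.99300, so α − 1 = -0.00700
f^(α−1) = 0.828^(-0.00700) = 1.001322
δ_res = (-26.4 + 1000) × 1.001322 − 1000 = 974.887 − 1000 = -25.11‰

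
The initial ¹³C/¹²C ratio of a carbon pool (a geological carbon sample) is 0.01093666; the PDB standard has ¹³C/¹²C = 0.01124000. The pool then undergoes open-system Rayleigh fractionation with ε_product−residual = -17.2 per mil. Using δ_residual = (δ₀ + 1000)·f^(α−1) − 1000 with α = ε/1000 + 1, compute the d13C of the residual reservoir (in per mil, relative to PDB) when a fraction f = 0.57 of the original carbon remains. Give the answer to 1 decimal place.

-17.5 per mil

δ₀ = (0.01093666/0.01124000 − 1)×1000 = (0.973012 − 1)×1000 = -26.988 per mil
α − 1 = ε/1000 = -0.0172
f^(α−1) = 0.57^(-0.0172) = 1.009715
δ_res = (-26.988 + 1000) × 1.009715 − 1000 = 982.466 − 1000 = -17.53 per mil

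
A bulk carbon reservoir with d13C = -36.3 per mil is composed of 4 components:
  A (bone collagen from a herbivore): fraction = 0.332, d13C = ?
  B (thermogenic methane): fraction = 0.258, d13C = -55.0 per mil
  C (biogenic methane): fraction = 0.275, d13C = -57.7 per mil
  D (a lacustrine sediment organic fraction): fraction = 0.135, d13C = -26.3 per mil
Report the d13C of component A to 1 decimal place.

Isotope mass balance: δ_bulk = Σ fᵢ·δᵢ.
-36.3 = 0.332×δ_A + 0.258×(-55.0) + 0.275×(-57.7) + 0.135×(-26.3)
0.332·δ_A = -36.3 − (-33.608) = -2.692
δ_A = -2.692 / 0.332 = -8.11 per mil

-8.1 per mil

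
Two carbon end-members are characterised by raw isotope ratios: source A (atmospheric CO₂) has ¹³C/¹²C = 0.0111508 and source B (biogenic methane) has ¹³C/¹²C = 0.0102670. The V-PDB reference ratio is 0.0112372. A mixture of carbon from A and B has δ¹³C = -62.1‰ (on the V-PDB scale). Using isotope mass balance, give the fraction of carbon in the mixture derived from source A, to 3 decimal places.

0.308

δ_A = (0.0111508/0.0112372 − 1)×1000 = (0.992311 − 1)×1000 = -7.689‰
δ_B = (0.0102670/0.0112372 − 1)×1000 = (0.913662 − 1)×1000 = -86.338‰
f_A = (δ_mix − δ_B)/(δ_A − δ_B) = (-62.1 − (-86.338))/(-7.689 − (-86.338))
f_A = 24.238 / 78.649 = 0.3082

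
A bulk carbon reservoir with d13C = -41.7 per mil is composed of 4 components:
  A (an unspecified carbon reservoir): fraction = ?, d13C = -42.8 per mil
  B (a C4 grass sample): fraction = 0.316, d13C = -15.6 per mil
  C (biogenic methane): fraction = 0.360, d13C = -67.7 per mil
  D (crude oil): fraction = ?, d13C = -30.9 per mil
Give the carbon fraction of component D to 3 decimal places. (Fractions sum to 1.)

Let f_D and f_A be the unknown fractions; fractions sum to 1 so f_D + f_A = 0.324.
Mass balance: Σ fᵢ·δᵢ = δ_bulk ⇒ f_D·(-30.9) + f_A·(-42.8) = -41.7 − (-29.302) = -12.398
Substitute f_A = 0.324 − f_D:
f_D·(-30.9 − -42.8) = -12.398 − 0.324×(-42.8) = 1.469
f_D = 1.469 / 11.9 = 0.1234

0.123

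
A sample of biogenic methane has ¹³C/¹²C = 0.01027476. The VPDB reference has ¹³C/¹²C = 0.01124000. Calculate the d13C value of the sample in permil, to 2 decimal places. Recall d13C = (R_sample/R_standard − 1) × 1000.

d13C = (R_sample / R_standard − 1) × 1000
R_sample / R_standard = 0.01027476 / 0.01124000 = 0.914125
d13C = (0.914125 − 1) × 1000 = -85.875 permil

-85.88 permil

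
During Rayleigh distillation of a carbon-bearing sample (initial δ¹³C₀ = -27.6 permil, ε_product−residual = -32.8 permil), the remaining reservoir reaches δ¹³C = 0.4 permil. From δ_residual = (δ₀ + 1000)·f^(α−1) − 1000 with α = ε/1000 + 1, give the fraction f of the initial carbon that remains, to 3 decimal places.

α − 1 = ε/1000 = -0.0328
(δ_res + 1000)/(δ₀ + 1000) = (0.4 + 1000)/(-27.6 + 1000) = 1000.4/972.4 = 1.028795
f = 1.028795^(1/-0.0328) = exp(ln(1.028795)/-0.0328) = exp(0.02839/-0.0328)
f = exp(-0.8655) = 0.4208

0.421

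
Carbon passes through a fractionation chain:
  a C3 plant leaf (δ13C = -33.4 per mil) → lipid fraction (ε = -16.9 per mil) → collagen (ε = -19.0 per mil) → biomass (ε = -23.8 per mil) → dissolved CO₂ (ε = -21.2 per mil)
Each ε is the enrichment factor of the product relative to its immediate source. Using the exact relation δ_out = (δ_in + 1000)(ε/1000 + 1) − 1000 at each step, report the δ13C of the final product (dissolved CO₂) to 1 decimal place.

step 1: δ = (-33.40 + 1000)·(-16.9/1000 + 1) − 1000 = -49.74 per mil
step 2: δ = (-49.74 + 1000)·(-19.0/1000 + 1) − 1000 = -67.79 per mil
step 3: δ = (-67.79 + 1000)·(-23.8/1000 + 1) − 1000 = -89.98 per mil
step 4: δ = (-89.98 + 1000)·(-21.2/1000 + 1) − 1000 = -109.27 per mil

-109.3 per mil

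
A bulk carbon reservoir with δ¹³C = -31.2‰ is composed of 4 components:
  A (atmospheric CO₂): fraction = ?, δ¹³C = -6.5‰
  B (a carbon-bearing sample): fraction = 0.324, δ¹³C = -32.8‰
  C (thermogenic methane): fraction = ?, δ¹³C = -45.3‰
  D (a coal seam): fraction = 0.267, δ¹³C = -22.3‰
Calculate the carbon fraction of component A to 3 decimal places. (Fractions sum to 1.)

0.101

Let f_A and f_C be the unknown fractions; fractions sum to 1 so f_A + f_C = 0.409.
Mass balance: Σ fᵢ·δᵢ = δ_bulk ⇒ f_A·(-6.5) + f_C·(-45.3) = -31.2 − (-16.581) = -14.619
Substitute f_C = 0.409 − f_A:
f_A·(-6.5 − -45.3) = -14.619 − 0.409×(-45.3) = 3.909
f_A = 3.909 / 38.8 = 0.1007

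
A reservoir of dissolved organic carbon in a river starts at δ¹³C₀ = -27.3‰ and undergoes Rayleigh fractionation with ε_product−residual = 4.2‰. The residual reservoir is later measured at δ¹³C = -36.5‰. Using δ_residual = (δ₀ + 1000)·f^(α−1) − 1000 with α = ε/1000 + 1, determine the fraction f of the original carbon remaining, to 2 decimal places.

0.10

α − 1 = ε/1000 = 0.0042
(δ_res + 1000)/(δ₀ + 1000) = (-36.5 + 1000)/(-27.3 + 1000) = 963.5/972.7 = 0.990542
f = 0.990542^(1/0.0042) = exp(ln(0.990542)/0.0042) = exp(-0.00950/0.0042)
f = exp(-2.2627) = 0.1041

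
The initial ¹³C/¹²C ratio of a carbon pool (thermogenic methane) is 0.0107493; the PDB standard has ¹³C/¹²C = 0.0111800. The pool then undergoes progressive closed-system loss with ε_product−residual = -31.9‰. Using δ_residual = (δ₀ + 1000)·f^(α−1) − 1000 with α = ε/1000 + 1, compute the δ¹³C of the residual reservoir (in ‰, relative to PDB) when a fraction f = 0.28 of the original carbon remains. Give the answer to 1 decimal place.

δ₀ = (0.0107493/0.0111800 − 1)×1000 = (0.961476 − 1)×1000 = -38.524‰
α − 1 = ε/1000 = -0.0319
f^(α−1) = 0.28^(-0.0319) = 1.041443
δ_res = (-38.524 + 1000) × 1.041443 − 1000 = 1001.323 − 1000 = 1.32‰

1.3‰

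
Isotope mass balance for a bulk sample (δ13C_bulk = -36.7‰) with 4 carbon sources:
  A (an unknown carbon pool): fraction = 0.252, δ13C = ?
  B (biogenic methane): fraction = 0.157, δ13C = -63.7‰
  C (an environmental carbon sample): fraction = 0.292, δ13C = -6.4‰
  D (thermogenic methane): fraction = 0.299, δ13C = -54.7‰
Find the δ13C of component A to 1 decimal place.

Isotope mass balance: δ_bulk = Σ fᵢ·δᵢ.
-36.7 = 0.252×δ_A + 0.157×(-63.7) + 0.292×(-6.4) + 0.299×(-54.7)
0.252·δ_A = -36.7 − (-28.225) = -8.475
δ_A = -8.475 / 0.252 = -33.63‰

-33.6‰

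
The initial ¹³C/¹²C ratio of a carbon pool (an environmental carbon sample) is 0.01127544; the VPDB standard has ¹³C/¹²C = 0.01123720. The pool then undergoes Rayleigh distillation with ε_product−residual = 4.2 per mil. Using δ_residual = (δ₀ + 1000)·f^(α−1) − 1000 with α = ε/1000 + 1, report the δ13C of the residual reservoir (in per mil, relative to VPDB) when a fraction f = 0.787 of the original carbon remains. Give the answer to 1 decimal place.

2.4 per mil

δ₀ = (0.01127544/0.01123720 − 1)×1000 = (1.003403 − 1)×1000 = 3.403 per mil
α − 1 = ε/1000 = 0.0042
f^(α−1) = 0.787^(0.0042) = 0.998994
δ_res = (3.403 + 1000) × 0.998994 − 1000 = 1002.394 − 1000 = 2.39 per mil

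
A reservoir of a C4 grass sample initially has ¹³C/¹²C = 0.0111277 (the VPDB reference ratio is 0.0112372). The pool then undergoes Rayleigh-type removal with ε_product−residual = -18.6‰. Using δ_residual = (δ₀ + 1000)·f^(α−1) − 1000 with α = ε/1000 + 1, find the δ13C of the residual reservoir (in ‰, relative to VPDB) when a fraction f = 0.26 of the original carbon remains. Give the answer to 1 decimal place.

15.4‰

δ₀ = (0.0111277/0.0112372 − 1)×1000 = (0.990256 − 1)×1000 = -9.744‰
α − 1 = ε/1000 = -0.0186
f^(α−1) = 0.26^(-0.0186) = 1.025372
δ_res = (-9.744 + 1000) × 1.025372 − 1000 = 1015.380 − 1000 = 15.38‰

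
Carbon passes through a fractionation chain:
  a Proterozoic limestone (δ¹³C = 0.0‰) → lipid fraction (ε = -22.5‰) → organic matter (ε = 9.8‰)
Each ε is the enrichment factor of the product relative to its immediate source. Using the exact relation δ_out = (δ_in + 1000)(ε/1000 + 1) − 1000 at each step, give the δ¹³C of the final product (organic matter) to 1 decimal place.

step 1: δ = (0.00 + 1000)·(-22.5/1000 + 1) − 1000 = -22.50‰
step 2: δ = (-22.50 + 1000)·(9.8/1000 + 1) − 1000 = -12.92‰

-12.9‰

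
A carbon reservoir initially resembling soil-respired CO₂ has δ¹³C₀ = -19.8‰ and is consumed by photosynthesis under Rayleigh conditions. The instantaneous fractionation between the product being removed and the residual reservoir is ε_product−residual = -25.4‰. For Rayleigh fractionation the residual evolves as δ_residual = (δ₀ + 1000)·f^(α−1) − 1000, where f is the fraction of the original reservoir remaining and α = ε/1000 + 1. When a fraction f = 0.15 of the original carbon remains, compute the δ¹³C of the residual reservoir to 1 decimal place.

28.6‰

Rayleigh residual: δ_res = (δ₀ + 1000)·f^(α−1) − 1000
α = ε/1000 + 1 = 0.97460, so α − 1 = -0.02540
f^(α−1) = 0.15^(-0.02540) = 1.049367
δ_res = (-19.8 + 1000) × 1.049367 − 1000 = 1028.589 − 1000 = 28.59‰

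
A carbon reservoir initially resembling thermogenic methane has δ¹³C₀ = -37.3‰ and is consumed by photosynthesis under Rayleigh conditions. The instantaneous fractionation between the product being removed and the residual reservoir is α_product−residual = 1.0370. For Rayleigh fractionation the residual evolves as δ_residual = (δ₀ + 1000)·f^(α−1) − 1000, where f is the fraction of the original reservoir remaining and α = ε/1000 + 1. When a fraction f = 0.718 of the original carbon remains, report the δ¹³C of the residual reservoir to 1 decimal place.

-49.0‰

Rayleigh residual: δ_res = (δ₀ + 1000)·f^(α−1) − 1000
α − 1 = 0.03700
f^(α−1) = 0.718^(0.03700) = 0.987817
δ_res = (-37.3 + 1000) × 0.987817 − 1000 = 950.972 − 1000 = -49.03‰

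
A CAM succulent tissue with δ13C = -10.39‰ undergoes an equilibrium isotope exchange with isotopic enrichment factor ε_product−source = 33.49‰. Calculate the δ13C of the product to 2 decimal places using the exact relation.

22.75‰

Exactly, δ_product = (δ_source + 1000)·(ε/1000 + 1) − 1000.
δ_product = (-10.39 + 1000) × (33.49/1000 + 1) − 1000
δ_product = 22.752‰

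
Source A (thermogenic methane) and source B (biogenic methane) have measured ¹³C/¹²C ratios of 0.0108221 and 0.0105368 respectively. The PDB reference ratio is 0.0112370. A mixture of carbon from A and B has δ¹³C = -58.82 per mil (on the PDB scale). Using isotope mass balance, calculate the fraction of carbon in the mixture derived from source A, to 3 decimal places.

0.138

δ_A = (0.0108221/0.0112370 − 1)×1000 = (0.963077 − 1)×1000 = -36.923 per mil
δ_B = (0.0105368/0.0112370 − 1)×1000 = (0.937688 − 1)×1000 = -62.312 per mil
f_A = (δ_mix − δ_B)/(δ_A − δ_B) = (-58.82 − (-62.312))/(-36.923 − (-62.312))
f_A = 3.492 / 25.389 = 0.1375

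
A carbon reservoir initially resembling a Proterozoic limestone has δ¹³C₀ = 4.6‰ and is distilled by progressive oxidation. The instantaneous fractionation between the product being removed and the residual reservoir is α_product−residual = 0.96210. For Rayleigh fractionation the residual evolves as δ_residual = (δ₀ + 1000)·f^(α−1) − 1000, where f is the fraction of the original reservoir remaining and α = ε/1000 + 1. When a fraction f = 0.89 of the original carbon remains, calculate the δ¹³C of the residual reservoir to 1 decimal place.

Rayleigh residual: δ_res = (δ₀ + 1000)·f^(α−1) − 1000
α − 1 = -0.03790
f^(α−1) = 0.89^(-0.03790) = 1.004426
δ_res = (4.6 + 1000) × 1.004426 − 1000 = 1009.047 − 1000 = 9.05‰

9.0‰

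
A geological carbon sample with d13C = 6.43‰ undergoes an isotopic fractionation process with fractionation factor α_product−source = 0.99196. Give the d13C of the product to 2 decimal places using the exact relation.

-1.66‰

δ_product = (δ_source + 1000)·α − 1000
δ_product = (6.43 + 1000) × 0.99196 − 1000
δ_product = 998.338 − 1000 = -1.662‰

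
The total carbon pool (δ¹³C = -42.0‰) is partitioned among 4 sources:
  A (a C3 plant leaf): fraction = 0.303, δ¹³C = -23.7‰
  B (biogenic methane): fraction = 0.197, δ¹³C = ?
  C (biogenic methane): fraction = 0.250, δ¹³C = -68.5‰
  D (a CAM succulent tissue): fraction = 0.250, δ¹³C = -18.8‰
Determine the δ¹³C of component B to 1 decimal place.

-66.0‰

Isotope mass balance: δ_bulk = Σ fᵢ·δᵢ.
-42.0 = 0.303×(-23.7) + 0.197×δ_B + 0.250×(-68.5) + 0.250×(-18.8)
0.197·δ_B = -42.0 − (-29.006) = -12.994
δ_B = -12.994 / 0.197 = -65.96‰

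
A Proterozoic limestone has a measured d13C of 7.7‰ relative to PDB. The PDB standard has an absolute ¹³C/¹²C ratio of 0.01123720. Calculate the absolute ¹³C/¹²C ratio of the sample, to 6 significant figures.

0.0113237

R_sample = R_standard × (d13C/1000 + 1)
R_sample = 0.01123720 × (7.7/1000 + 1) = 0.01123720 × 1.007700
R_sample = 0.0113237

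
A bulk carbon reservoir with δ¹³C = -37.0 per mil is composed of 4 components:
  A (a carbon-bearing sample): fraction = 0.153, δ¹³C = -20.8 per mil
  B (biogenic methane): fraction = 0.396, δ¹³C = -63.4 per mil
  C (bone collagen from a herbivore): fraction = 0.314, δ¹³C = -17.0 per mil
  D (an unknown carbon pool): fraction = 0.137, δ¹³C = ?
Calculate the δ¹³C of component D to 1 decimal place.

-24.6 per mil

Isotope mass balance: δ_bulk = Σ fᵢ·δᵢ.
-37.0 = 0.153×(-20.8) + 0.396×(-63.4) + 0.314×(-17.0) + 0.137×δ_D
0.137·δ_D = -37.0 − (-33.627) = -3.373
δ_D = -3.373 / 0.137 = -24.62 per mil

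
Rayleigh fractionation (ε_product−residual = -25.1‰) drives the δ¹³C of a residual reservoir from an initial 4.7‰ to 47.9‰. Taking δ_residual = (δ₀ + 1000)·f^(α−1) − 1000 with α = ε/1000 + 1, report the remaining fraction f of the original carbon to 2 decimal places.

0.19

α − 1 = ε/1000 = -0.0251
(δ_res + 1000)/(δ₀ + 1000) = (47.9 + 1000)/(4.7 + 1000) = 1047.9/1004.7 = 1.042998
f = 1.042998^(1/-0.0251) = exp(ln(1.042998)/-0.0251) = exp(0.04210/-0.0251)
f = exp(-1.6773) = 0.1869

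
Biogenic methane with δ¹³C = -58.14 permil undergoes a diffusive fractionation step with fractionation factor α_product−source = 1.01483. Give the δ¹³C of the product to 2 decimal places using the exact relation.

-44.17 permil

δ_product = (δ_source + 1000)·α − 1000
δ_product = (-58.14 + 1000) × 1.01483 − 1000
δ_product = 955.828 − 1000 = -44.172 permil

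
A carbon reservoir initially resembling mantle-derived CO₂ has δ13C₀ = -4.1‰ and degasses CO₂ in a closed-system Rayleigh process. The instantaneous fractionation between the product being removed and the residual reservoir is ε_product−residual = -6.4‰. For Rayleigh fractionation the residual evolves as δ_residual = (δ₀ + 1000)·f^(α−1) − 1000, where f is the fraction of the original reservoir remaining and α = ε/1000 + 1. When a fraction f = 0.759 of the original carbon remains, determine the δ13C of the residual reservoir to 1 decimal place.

Rayleigh residual: δ_res = (δ₀ + 1000)·f^(α−1) − 1000
α = ε/1000 + 1 = 0.99360, so α − 1 = -0.00640
f^(α−1) = 0.759^(-0.00640) = 1.001766
δ_res = (-4.1 + 1000) × 1.001766 − 1000 = 997.659 − 1000 = -2.34‰

-2.3‰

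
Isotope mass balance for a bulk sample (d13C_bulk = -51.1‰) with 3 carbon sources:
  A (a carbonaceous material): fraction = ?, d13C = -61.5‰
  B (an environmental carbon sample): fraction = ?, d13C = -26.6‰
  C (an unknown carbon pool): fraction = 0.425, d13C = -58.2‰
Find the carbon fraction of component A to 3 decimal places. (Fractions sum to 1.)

0.317

Let f_A and f_B be the unknown fractions; fractions sum to 1 so f_A + f_B = 0.575.
Mass balance: Σ fᵢ·δᵢ = δ_bulk ⇒ f_A·(-61.5) + f_B·(-26.6) = -51.1 − (-24.735) = -26.365
Substitute f_B = 0.575 − f_A:
f_A·(-61.5 − -26.6) = -26.365 − 0.575×(-26.6) = -11.070
f_A = -11.070 / -34.9 = 0.3172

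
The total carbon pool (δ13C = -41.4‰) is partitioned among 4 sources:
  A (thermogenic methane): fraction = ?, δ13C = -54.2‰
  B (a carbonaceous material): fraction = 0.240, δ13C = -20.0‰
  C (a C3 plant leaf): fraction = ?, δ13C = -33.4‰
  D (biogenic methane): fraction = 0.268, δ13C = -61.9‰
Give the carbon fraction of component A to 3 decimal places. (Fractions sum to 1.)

0.172

Let f_A and f_C be the unknown fractions; fractions sum to 1 so f_A + f_C = 0.492.
Mass balance: Σ fᵢ·δᵢ = δ_bulk ⇒ f_A·(-54.2) + f_C·(-33.4) = -41.4 − (-21.389) = -20.011
Substitute f_C = 0.492 − f_A:
f_A·(-54.2 − -33.4) = -20.011 − 0.492×(-33.4) = -3.578
f_A = -3.578 / -20.8 = 0.1720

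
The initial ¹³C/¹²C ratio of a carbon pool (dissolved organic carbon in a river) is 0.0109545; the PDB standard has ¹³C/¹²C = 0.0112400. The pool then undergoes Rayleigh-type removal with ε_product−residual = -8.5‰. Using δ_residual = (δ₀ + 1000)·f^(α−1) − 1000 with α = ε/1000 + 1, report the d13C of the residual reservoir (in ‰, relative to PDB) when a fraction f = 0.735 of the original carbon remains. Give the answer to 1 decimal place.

δ₀ = (0.0109545/0.0112400 − 1)×1000 = (0.974600 − 1)×1000 = -25.400‰
α − 1 = ε/1000 = -0.0085
f^(α−1) = 0.735^(-0.0085) = 1.002620
δ_res = (-25.400 + 1000) × 1.002620 − 1000 = 977.154 − 1000 = -22.85‰

-22.8‰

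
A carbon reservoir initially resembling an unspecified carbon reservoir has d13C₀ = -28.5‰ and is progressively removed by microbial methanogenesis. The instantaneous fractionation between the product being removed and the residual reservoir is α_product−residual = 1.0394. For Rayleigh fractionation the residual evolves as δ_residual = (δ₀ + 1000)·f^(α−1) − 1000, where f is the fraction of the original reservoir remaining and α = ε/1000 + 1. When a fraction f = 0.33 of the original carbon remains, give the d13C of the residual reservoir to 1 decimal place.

Rayleigh residual: δ_res = (δ₀ + 1000)·f^(α−1) − 1000
α − 1 = 0.03940
f^(α−1) = 0.33^(0.03940) = 0.957259
δ_res = (-28.5 + 1000) × 0.957259 − 1000 = 929.977 − 1000 = -70.02‰

-70.0‰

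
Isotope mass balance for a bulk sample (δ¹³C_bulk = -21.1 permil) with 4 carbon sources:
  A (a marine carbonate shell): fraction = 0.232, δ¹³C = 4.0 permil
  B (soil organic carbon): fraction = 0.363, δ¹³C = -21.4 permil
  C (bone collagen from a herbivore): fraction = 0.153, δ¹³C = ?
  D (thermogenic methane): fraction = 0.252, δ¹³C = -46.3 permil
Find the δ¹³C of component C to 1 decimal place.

-16.9 permil

Isotope mass balance: δ_bulk = Σ fᵢ·δᵢ.
-21.1 = 0.232×(4.0) + 0.363×(-21.4) + 0.153×δ_C + 0.252×(-46.3)
0.153·δ_C = -21.1 − (-18.508) = -2.592
δ_C = -2.592 / 0.153 = -16.94 permil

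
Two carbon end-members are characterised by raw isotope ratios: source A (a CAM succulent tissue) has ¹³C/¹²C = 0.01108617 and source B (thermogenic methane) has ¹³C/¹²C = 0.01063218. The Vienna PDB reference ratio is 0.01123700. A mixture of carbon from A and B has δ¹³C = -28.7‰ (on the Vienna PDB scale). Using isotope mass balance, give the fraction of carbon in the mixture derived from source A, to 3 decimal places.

δ_A = (0.01108617/0.01123700 − 1)×1000 = (0.986577 − 1)×1000 = -13.423‰
δ_B = (0.01063218/0.01123700 − 1)×1000 = (0.946176 − 1)×1000 = -53.824‰
f_A = (δ_mix − δ_B)/(δ_A − δ_B) = (-28.7 − (-53.824))/(-13.423 − (-53.824))
f_A = 25.124 / 40.401 = 0.6219

0.622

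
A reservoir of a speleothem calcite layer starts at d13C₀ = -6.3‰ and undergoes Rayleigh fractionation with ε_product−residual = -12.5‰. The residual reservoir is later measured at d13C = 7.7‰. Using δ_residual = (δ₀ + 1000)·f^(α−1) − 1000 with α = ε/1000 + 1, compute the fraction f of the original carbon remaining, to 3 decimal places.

α − 1 = ε/1000 = -0.0125
(δ_res + 1000)/(δ₀ + 1000) = (7.7 + 1000)/(-6.3 + 1000) = 1007.7/993.7 = 1.014089
f = 1.014089^(1/-0.0125) = exp(ln(1.014089)/-0.0125) = exp(0.01399/-0.0125)
f = exp(-1.1192) = 0.3265

0.327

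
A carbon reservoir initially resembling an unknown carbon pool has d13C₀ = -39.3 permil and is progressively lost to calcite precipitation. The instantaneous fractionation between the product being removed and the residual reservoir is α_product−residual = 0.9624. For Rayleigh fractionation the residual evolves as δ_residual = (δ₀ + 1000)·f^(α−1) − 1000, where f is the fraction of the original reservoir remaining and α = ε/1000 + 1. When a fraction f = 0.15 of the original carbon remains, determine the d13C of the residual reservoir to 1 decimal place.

31.7 permil

Rayleigh residual: δ_res = (δ₀ + 1000)·f^(α−1) − 1000
α − 1 = -0.03760
f^(α−1) = 0.15^(-0.03760) = 1.073937
δ_res = (-39.3 + 1000) × 1.073937 − 1000 = 1031.732 − 1000 = 31.73 permil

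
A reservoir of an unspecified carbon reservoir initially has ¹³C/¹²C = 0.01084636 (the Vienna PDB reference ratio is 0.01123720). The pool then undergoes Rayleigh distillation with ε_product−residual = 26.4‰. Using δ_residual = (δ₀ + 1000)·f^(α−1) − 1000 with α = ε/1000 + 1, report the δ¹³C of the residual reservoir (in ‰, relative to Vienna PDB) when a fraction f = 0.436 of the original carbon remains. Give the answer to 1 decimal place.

δ₀ = (0.01084636/0.01123720 − 1)×1000 = (0.965219 − 1)×1000 = -34.781‰
α − 1 = ε/1000 = 0.0264
f^(α−1) = 0.436^(0.0264) = 0.978323
δ_res = (-34.781 + 1000) × 0.978323 − 1000 = 944.296 − 1000 = -55.70‰

-55.7‰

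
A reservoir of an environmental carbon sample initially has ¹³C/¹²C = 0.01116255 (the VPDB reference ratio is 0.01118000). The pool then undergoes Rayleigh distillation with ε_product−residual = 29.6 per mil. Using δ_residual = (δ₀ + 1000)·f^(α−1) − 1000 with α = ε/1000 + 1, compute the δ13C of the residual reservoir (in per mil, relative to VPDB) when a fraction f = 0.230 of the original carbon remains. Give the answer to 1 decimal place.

-44.1 per mil

δ₀ = (0.01116255/0.01118000 − 1)×1000 = (0.998439 − 1)×1000 = -1.561 per mil
α − 1 = ε/1000 = 0.0296
f^(α−1) = 0.230^(0.0296) = 0.957430
δ_res = (-1.561 + 1000) × 0.957430 − 1000 = 955.936 − 1000 = -44.06 per mil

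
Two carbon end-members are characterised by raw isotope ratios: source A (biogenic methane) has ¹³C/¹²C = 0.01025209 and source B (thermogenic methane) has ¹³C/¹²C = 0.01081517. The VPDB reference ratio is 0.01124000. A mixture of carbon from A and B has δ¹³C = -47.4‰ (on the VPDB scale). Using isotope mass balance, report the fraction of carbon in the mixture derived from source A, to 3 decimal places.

0.192

δ_A = (0.01025209/0.01124000 − 1)×1000 = (0.912108 − 1)×1000 = -87.892‰
δ_B = (0.01081517/0.01124000 − 1)×1000 = (0.962204 − 1)×1000 = -37.796‰
f_A = (δ_mix − δ_B)/(δ_A − δ_B) = (-47.4 − (-37.796))/(-87.892 − (-37.796))
f_A = -9.604 / -50.096 = 0.1917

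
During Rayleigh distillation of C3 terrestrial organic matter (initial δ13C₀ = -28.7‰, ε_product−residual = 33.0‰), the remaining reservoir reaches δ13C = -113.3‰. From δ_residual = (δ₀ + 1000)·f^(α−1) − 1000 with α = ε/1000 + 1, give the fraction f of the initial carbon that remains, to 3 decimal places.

0.063

α − 1 = ε/1000 = 0.0330
(δ_res + 1000)/(δ₀ + 1000) = (-113.3 + 1000)/(-28.7 + 1000) = 886.7/971.3 = 0.912900
f = 0.912900^(1/0.0330) = exp(ln(0.912900)/0.0330) = exp(-0.09113/0.0330)
f = exp(-2.7615) = 0.0632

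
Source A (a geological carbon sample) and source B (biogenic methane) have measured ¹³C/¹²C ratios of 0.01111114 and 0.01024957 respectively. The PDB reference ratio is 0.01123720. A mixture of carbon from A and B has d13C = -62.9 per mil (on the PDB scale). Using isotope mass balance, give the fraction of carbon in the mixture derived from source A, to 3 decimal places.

δ_A = (0.01111114/0.01123720 − 1)×1000 = (0.988782 − 1)×1000 = -11.218 per mil
δ_B = (0.01024957/0.01123720 − 1)×1000 = (0.912111 − 1)×1000 = -87.889 per mil
f_A = (δ_mix − δ_B)/(δ_A − δ_B) = (-62.9 − (-87.889))/(-11.218 − (-87.889))
f_A = 24.989 / 76.671 = 0.3259

0.326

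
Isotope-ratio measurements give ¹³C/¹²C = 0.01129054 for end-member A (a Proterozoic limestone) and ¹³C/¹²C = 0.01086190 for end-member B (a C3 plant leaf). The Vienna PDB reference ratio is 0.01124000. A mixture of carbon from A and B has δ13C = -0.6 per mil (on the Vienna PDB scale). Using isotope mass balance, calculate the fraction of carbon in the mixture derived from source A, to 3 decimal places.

0.866

δ_A = (0.01129054/0.01124000 − 1)×1000 = (1.004496 − 1)×1000 = 4.496 per mil
δ_B = (0.01086190/0.01124000 − 1)×1000 = (0.966361 − 1)×1000 = -33.639 per mil
f_A = (δ_mix − δ_B)/(δ_A − δ_B) = (-0.6 − (-33.639))/(4.496 − (-33.639))
f_A = 33.039 / 38.135 = 0.8664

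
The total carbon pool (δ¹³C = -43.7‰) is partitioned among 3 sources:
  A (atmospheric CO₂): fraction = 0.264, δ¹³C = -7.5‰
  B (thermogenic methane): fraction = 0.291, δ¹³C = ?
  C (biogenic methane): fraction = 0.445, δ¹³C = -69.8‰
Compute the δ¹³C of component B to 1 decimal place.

Isotope mass balance: δ_bulk = Σ fᵢ·δᵢ.
-43.7 = 0.264×(-7.5) + 0.291×δ_B + 0.445×(-69.8)
0.291·δ_B = -43.7 − (-33.041) = -10.659
δ_B = -10.659 / 0.291 = -36.63‰

-36.6‰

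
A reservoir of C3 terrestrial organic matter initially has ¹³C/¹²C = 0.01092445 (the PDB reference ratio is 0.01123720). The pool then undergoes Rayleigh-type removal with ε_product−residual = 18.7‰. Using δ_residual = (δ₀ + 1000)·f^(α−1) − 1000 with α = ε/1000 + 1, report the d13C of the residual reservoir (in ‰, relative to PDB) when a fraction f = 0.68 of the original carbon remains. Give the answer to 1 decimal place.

δ₀ = (0.01092445/0.01123720 − 1)×1000 = (0.972168 − 1)×1000 = -27.832‰
α − 1 = ε/1000 = 0.0187
f^(α−1) = 0.68^(0.0187) = 0.992814
δ_res = (-27.832 + 1000) × 0.992814 − 1000 = 965.182 − 1000 = -34.82‰

-34.8‰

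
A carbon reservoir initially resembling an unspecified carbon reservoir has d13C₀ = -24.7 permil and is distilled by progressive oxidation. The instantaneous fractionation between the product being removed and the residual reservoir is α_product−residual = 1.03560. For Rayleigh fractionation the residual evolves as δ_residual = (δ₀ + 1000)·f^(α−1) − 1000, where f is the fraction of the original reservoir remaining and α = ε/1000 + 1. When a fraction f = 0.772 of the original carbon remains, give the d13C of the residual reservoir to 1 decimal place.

Rayleigh residual: δ_res = (δ₀ + 1000)·f^(α−1) − 1000
α − 1 = 0.03560
f^(α−1) = 0.772^(0.03560) = 0.990830
δ_res = (-24.7 + 1000) × 0.990830 − 1000 = 966.357 − 1000 = -33.64 permil

-33.6 permil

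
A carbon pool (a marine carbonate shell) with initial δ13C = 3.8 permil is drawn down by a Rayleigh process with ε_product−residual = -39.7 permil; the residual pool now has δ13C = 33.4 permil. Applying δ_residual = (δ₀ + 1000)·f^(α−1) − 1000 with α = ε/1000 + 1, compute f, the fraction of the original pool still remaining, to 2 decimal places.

α − 1 = ε/1000 = -0.0397
(δ_res + 1000)/(δ₀ + 1000) = (33.4 + 1000)/(3.8 + 1000) = 1033.4/1003.8 = 1.029488
f = 1.029488^(1/-0.0397) = exp(ln(1.029488)/-0.0397) = exp(0.02906/-0.0397)
f = exp(-0.7320) = 0.4809

0.48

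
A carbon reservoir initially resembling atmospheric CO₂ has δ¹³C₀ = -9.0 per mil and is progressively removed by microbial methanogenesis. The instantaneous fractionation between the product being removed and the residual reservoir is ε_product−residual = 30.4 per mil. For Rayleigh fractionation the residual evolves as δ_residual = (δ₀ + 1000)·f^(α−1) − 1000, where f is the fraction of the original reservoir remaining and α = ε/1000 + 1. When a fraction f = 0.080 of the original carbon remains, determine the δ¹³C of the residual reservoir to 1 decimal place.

Rayleigh residual: δ_res = (δ₀ + 1000)·f^(α−1) − 1000
α = ε/1000 + 1 = 1.03040, so α − 1 = 0.03040
f^(α−1) = 0.080^(0.03040) = 0.926092
δ_res = (-9.0 + 1000) × 0.926092 − 1000 = 917.757 − 1000 = -82.24 per mil

-82.2 per mil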